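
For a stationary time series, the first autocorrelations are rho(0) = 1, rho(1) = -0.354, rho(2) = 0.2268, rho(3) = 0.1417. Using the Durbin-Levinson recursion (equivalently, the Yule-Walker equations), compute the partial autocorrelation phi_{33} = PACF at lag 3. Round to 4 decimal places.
\phi_{33} = 0.2941

The PACF at lag k is phi_{kk}, the last component of the solution
to the Yule-Walker system G_k phi = r_k where
  (G_k)_{ij} = rho(|i - j|), (r_k)_i = rho(i), i,j = 1..k.
Equivalently, Durbin-Levinson gives phi_{kk} iteratively:
  phi_{11} = rho(1)
  phi_{kk} = [rho(k) - sum_{j=1..k-1} phi_{k-1,j} rho(k-j)]
            / [1 - sum_{j=1..k-1} phi_{k-1,j} rho(j)],
  phi_{k,j} = phi_{k-1,j} - phi_{kk} phi_{k-1,k-j},  j = 1..k-1.
Step k = 1:
  phi_11 = rho(1) = -0.354.
Step k = 2:
  phi_22 = [rho(2) - phi_11 rho(1)] / [1 - phi_11 rho(1)] = [0.2268 - (-0.354)(-0.354)] / [1 - (-0.354)(-0.354)]
         = 0.101484 / 0.874684 = 0.116024.
  Update: phi_21 = phi_11 - phi_22 phi_11 = -0.354 - (0.116024)(-0.354) = -0.312928.
Step k = 3:
  phi_33 = [rho(3) - phi_21 rho(2) - phi_22 rho(1)] / [1 - phi_21 rho(1) - phi_22 rho(2)]
    numerator   = 0.1417 - (-0.312928)(0.2268) - (0.116024)(-0.354) = 0.25374435
    denominator = 1 - (-0.312928)(-0.354) - (0.116024)(0.2268) = 0.86290946
  phi_33 = 0.25374435 / 0.86290946 = 0.2941.
Therefore phi_{33} = 0.2941.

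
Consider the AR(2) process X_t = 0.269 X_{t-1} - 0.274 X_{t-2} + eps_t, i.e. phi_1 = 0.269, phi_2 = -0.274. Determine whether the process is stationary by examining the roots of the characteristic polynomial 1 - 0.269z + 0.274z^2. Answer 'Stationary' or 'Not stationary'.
\text{Stationary}

The AR(p) characteristic polynomial is P(z) = 1 - 0.269z + 0.274z^2.
Stationarity requires all roots to lie outside the unit circle, i.e. |z| > 1 for every root.
Set 1 + (-0.269) z + (0.274) z^2 = 0, i.e. a z^2 + b z + c = 0 with a = 0.274, b = -0.269, c = 1.
Discriminant D = b^2 - 4ac = (-0.269)^2 - 4*(0.274)*1 = 0.072361 - (1.096) = -1.023639.
D < 0, so the roots are the complex-conjugate pair z = (-b +/- i sqrt(-D)) / (2a) = 0.4909 +/- 1.8463i.
For a conjugate pair |z|^2 = z * conj(z) = (product of roots) = c/a = 1/(0.274) = 3.649635, so |z| = sqrt(3.649635) = 1.9104 for both roots.
Moduli of all roots: 1.9104, 1.9104.
All moduli strictly greater than 1? Yes.
Verdict: Stationary.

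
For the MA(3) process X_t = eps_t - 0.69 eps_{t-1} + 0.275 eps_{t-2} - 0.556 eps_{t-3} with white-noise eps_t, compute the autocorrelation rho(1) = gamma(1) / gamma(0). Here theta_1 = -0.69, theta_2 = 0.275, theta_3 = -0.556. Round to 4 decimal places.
\rho(1) = -0.5549

For an MA(q) process with theta_0 = 1, the autocovariance is
  gamma(k) = sigma^2 * sum_{i=0..q-k} theta_i * theta_{i+k},
and rho(k) = gamma(k) / gamma(0). Sigma^2 cancels.
  numerator   = (1)*(-0.69) + (-0.69)*(0.275) + (0.275)*(-0.556) = -1.03265.
  denominator = (1)^2 + (-0.69)^2 + (0.275)^2 + (-0.556)^2 = 1.860861.
  rho(1) = -1.03265 / 1.860861 = -0.5549.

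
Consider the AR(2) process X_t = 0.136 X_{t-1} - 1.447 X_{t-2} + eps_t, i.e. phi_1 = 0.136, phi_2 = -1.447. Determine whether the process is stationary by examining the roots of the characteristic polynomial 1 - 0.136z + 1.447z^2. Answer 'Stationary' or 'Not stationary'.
\text{Not stationary}

The AR(p) characteristic polynomial is P(z) = 1 - 0.136z + 1.447z^2.
Stationarity requires all roots to lie outside the unit circle, i.e. |z| > 1 for every root.
Set 1 + (-0.136) z + (1.447) z^2 = 0, i.e. a z^2 + b z + c = 0 with a = 1.447, b = -0.136, c = 1.
Discriminant D = b^2 - 4ac = (-0.136)^2 - 4*(1.447)*1 = 0.018496 - (5.788) = -5.769504.
D < 0, so the roots are the complex-conjugate pair z = (-b +/- i sqrt(-D)) / (2a) = 0.047 +/- 0.83i.
For a conjugate pair |z|^2 = z * conj(z) = (product of roots) = c/a = 1/(1.447) = 0.691085, so |z| = sqrt(0.691085) = 0.8313 for both roots.
Moduli of all roots: 0.8313, 0.8313.
All moduli strictly greater than 1? No.
Verdict: Not stationary.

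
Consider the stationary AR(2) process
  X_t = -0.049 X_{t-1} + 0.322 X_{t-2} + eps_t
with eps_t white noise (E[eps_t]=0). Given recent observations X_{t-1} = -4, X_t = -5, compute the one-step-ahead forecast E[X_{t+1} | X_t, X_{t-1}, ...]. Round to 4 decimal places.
E[X_{t+1} \mid \mathcal F_t] = -1.0430

For an AR(p) model X_t = c + sum_i phi_i X_{t-i} + eps_t, the
one-step-ahead conditional mean is
  E[X_{t+1} | X_t, ...] = c + sum_i phi_i X_{t+1-i}.
Substitute known values:
  E[X_{t+1} | ...] = (-0.049) * (-5) + (0.322) * (-4)
                   = -1.0430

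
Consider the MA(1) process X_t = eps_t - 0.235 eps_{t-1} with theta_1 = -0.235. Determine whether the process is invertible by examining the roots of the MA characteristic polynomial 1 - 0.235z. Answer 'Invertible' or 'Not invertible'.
\text{Invertible}

The MA(q) characteristic polynomial is P(z) = 1 - 0.235z.
Invertibility requires all roots to lie outside the unit circle, i.e. |z| > 1 for every root.
This is linear in z: 1 + (-0.235) z = 0  =>  z = -1/(-0.235) = 4.255319,  |z| = 4.255319.
Moduli of all roots: 4.2553.
All moduli strictly greater than 1? Yes.
Verdict: Invertible.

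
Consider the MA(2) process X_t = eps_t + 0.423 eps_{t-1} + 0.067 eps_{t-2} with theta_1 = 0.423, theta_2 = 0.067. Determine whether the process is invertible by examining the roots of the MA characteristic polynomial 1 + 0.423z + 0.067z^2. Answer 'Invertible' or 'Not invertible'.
\text{Invertible}

The MA(q) characteristic polynomial is P(z) = 1 + 0.423z + 0.067z^2.
Invertibility requires all roots to lie outside the unit circle, i.e. |z| > 1 for every root.
Set 1 + (0.423) z + (0.067) z^2 = 0, i.e. a z^2 + b z + c = 0 with a = 0.067, b = 0.423, c = 1.
Discriminant D = b^2 - 4ac = (0.423)^2 - 4*(0.067)*1 = 0.178929 - (0.268) = -0.089071.
D < 0, so the roots are the complex-conjugate pair z = (-b +/- i sqrt(-D)) / (2a) = -3.1567 +/- 2.2272i.
For a conjugate pair |z|^2 = z * conj(z) = (product of roots) = c/a = 1/(0.067) = 14.925373, so |z| = sqrt(14.925373) = 3.8633 for both roots.
Moduli of all roots: 3.8633, 3.8633.
All moduli strictly greater than 1? Yes.
Verdict: Invertible.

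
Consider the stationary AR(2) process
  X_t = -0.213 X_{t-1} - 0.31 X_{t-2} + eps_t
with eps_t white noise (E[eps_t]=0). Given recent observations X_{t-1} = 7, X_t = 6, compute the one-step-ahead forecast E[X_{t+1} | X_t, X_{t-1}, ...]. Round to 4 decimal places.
E[X_{t+1} \mid \mathcal F_t] = -3.4480

For an AR(p) model X_t = c + sum_i phi_i X_{t-i} + eps_t, the
one-step-ahead conditional mean is
  E[X_{t+1} | X_t, ...] = c + sum_i phi_i X_{t+1-i}.
Substitute known values:
  E[X_{t+1} | ...] = (-0.213) * (6) + (-0.31) * (7)
                   = -3.4480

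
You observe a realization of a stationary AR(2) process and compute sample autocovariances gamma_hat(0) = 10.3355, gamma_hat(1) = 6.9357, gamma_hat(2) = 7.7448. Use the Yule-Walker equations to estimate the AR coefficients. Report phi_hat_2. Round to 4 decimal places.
\hat\phi_{2} = 0.5440

The Yule-Walker equations for an AR(p) process read, in matrix form,
  Gamma_p phi = r_p,   with   (Gamma_p)_{ij} = gamma(|i - j|),
                       (r_p)_i = gamma(i),   i,j = 1..p.
Substitute the sample gammas (Toeplitz matrix and right-hand side of size 2):
  Gamma_p = [[10.3355, 6.9357], [6.9357, 10.3355]]
  r_p     = [6.9357, 7.7448]
Written out:
  10.3355 phi_1 + 6.9357 phi_2 = 6.9357
  6.9357 phi_1 + 10.3355 phi_2 = 7.7448
Solve by Cramer's rule:
  det = gamma(0)^2 - gamma(1)^2 = (10.3355)^2 - (6.9357)^2 = 106.82256025 - 48.10393449 = 58.71862576
  phi_hat_1 = [gamma(1) gamma(0) - gamma(1) gamma(2)] / det = [(6.9357)(10.3355) - (6.9357)(7.7448)] / 58.71862576 = 17.96831799 / 58.71862576 = 0.306
  phi_hat_2 = [gamma(0) gamma(2) - gamma(1)^2] / det = [(10.3355)(7.7448) - (6.9357)^2] / 58.71862576 = 31.94244591 / 58.71862576 = 0.544
So phi_hat = [0.3060, 0.5440].
Therefore phi_hat_2 = 0.5440.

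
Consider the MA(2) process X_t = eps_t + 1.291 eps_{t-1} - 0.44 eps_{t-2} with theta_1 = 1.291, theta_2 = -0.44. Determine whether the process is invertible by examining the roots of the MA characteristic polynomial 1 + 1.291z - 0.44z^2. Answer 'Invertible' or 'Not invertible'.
\text{Not invertible}

The MA(q) characteristic polynomial is P(z) = 1 + 1.291z - 0.44z^2.
Invertibility requires all roots to lie outside the unit circle, i.e. |z| > 1 for every root.
Set 1 + (1.291) z + (-0.44) z^2 = 0, i.e. a z^2 + b z + c = 0 with a = -0.44, b = 1.291, c = 1.
Discriminant D = b^2 - 4ac = (1.291)^2 - 4*(-0.44)*1 = 1.666681 - (-1.76) = 3.426681.
D >= 0, so the roots are real: z = (-b +/- sqrt(D)) / (2a) = (-1.291 +/- 1.85113) / (-0.88).
  z_1 = (-1.291 + 1.85113) / (-0.88) = -0.6365,   |z_1| = 0.6365.
  z_2 = (-1.291 - 1.85113) / (-0.88) = 3.5706,   |z_2| = 3.5706.
Moduli of all roots: 0.6365, 3.5706.
All moduli strictly greater than 1? No.
Verdict: Not invertible.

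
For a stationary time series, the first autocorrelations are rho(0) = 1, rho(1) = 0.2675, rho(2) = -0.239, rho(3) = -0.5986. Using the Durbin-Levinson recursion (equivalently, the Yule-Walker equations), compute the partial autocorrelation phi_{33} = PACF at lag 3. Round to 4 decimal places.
\phi_{33} = -0.5140

The PACF at lag k is phi_{kk}, the last component of the solution
to the Yule-Walker system G_k phi = r_k where
  (G_k)_{ij} = rho(|i - j|), (r_k)_i = rho(i), i,j = 1..k.
Equivalently, Durbin-Levinson gives phi_{kk} iteratively:
  phi_{11} = rho(1)
  phi_{kk} = [rho(k) - sum_{j=1..k-1} phi_{k-1,j} rho(k-j)]
            / [1 - sum_{j=1..k-1} phi_{k-1,j} rho(j)],
  phi_{k,j} = phi_{k-1,j} - phi_{kk} phi_{k-1,k-j},  j = 1..k-1.
Step k = 1:
  phi_11 = rho(1) = 0.2675.
Step k = 2:
  phi_22 = [rho(2) - phi_11 rho(1)] / [1 - phi_11 rho(1)] = [-0.239 - (0.2675)(0.2675)] / [1 - (0.2675)(0.2675)]
         = -0.31055625 / 0.92844375 = -0.334491.
  Update: phi_21 = phi_11 - phi_22 phi_11 = 0.2675 - (-0.334491)(0.2675) = 0.356976.
Step k = 3:
  phi_33 = [rho(3) - phi_21 rho(2) - phi_22 rho(1)] / [1 - phi_21 rho(1) - phi_22 rho(2)]
    numerator   = -0.5986 - (0.356976)(-0.239) - (-0.334491)(0.2675) = -0.42380625
    denominator = 1 - (0.356976)(0.2675) - (-0.334491)(-0.239) = 0.82456542
  phi_33 = -0.42380625 / 0.82456542 = -0.514.
Therefore phi_{33} = -0.5140.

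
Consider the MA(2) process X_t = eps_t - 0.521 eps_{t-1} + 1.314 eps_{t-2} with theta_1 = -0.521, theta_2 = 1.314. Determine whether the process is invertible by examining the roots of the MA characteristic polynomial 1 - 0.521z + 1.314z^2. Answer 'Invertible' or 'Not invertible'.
\text{Not invertible}

The MA(q) characteristic polynomial is P(z) = 1 - 0.521z + 1.314z^2.
Invertibility requires all roots to lie outside the unit circle, i.e. |z| > 1 for every root.
Set 1 + (-0.521) z + (1.314) z^2 = 0, i.e. a z^2 + b z + c = 0 with a = 1.314, b = -0.521, c = 1.
Discriminant D = b^2 - 4ac = (-0.521)^2 - 4*(1.314)*1 = 0.271441 - (5.256) = -4.984559.
D < 0, so the roots are the complex-conjugate pair z = (-b +/- i sqrt(-D)) / (2a) = 0.1982 +/- 0.8495i.
For a conjugate pair |z|^2 = z * conj(z) = (product of roots) = c/a = 1/(1.314) = 0.761035, so |z| = sqrt(0.761035) = 0.8724 for both roots.
Moduli of all roots: 0.8724, 0.8724.
All moduli strictly greater than 1? No.
Verdict: Not invertible.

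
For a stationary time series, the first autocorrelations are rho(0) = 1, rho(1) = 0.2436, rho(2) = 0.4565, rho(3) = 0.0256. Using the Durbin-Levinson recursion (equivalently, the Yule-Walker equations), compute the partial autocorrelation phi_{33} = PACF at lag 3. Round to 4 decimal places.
\phi_{33} = -0.1831

The PACF at lag k is phi_{kk}, the last component of the solution
to the Yule-Walker system G_k phi = r_k where
  (G_k)_{ij} = rho(|i - j|), (r_k)_i = rho(i), i,j = 1..k.
Equivalently, Durbin-Levinson gives phi_{kk} iteratively:
  phi_{11} = rho(1)
  phi_{kk} = [rho(k) - sum_{j=1..k-1} phi_{k-1,j} rho(k-j)]
            / [1 - sum_{j=1..k-1} phi_{k-1,j} rho(j)],
  phi_{k,j} = phi_{k-1,j} - phi_{kk} phi_{k-1,k-j},  j = 1..k-1.
Step k = 1:
  phi_11 = rho(1) = 0.2436.
Step k = 2:
  phi_22 = [rho(2) - phi_11 rho(1)] / [1 - phi_11 rho(1)] = [0.4565 - (0.2436)(0.2436)] / [1 - (0.2436)(0.2436)]
         = 0.39715904 / 0.94065904 = 0.422214.
  Update: phi_21 = phi_11 - phi_22 phi_11 = 0.2436 - (0.422214)(0.2436) = 0.140749.
Step k = 3:
  phi_33 = [rho(3) - phi_21 rho(2) - phi_22 rho(1)] / [1 - phi_21 rho(1) - phi_22 rho(2)]
    numerator   = 0.0256 - (0.140749)(0.4565) - (0.422214)(0.2436) = -0.14150305
    denominator = 1 - (0.140749)(0.2436) - (0.422214)(0.4565) = 0.77297309
  phi_33 = -0.14150305 / 0.77297309 = -0.1831.
Therefore phi_{33} = -0.1831.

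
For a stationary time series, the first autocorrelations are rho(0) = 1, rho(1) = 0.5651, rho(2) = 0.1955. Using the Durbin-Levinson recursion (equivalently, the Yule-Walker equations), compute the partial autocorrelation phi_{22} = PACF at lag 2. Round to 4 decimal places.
\phi_{22} = -0.1819

The PACF at lag k is phi_{kk}, the last component of the solution
to the Yule-Walker system G_k phi = r_k where
  (G_k)_{ij} = rho(|i - j|), (r_k)_i = rho(i), i,j = 1..k.
Equivalently, Durbin-Levinson gives phi_{kk} iteratively:
  phi_{11} = rho(1)
  phi_{kk} = [rho(k) - sum_{j=1..k-1} phi_{k-1,j} rho(k-j)]
            / [1 - sum_{j=1..k-1} phi_{k-1,j} rho(j)],
  phi_{k,j} = phi_{k-1,j} - phi_{kk} phi_{k-1,k-j},  j = 1..k-1.
Step k = 1:
  phi_11 = rho(1) = 0.5651.
Step k = 2:
  phi_22 = [rho(2) - phi_11 rho(1)] / [1 - phi_11 rho(1)] = [0.1955 - (0.5651)(0.5651)] / [1 - (0.5651)(0.5651)]
         = -0.12383801 / 0.68066199 = -0.1819.
Therefore phi_{22} = -0.1819.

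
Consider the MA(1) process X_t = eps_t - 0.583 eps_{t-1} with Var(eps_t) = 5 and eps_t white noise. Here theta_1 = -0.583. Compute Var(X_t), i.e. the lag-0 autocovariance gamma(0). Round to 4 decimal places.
\gamma(0) = 6.6994

For an MA(q) process X_t = eps_t + sum_i theta_i eps_{t-i} with
Var(eps_t) = sigma^2, the variance is
  gamma(0) = sigma^2 * (1 + sum_i theta_i^2).
  sum_i theta_i^2 = (-0.583)^2 = 0.339889.
  gamma(0) = 5 * (1 + 0.339889) = 5 * 1.339889 = 6.699445, which rounds to 6.6994.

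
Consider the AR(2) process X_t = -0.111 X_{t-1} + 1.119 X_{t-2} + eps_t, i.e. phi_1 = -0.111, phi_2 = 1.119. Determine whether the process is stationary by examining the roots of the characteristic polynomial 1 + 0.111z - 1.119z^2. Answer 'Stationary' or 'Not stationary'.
\text{Not stationary}

The AR(p) characteristic polynomial is P(z) = 1 + 0.111z - 1.119z^2.
Stationarity requires all roots to lie outside the unit circle, i.e. |z| > 1 for every root.
Set 1 + (0.111) z + (-1.119) z^2 = 0, i.e. a z^2 + b z + c = 0 with a = -1.119, b = 0.111, c = 1.
Discriminant D = b^2 - 4ac = (0.111)^2 - 4*(-1.119)*1 = 0.012321 - (-4.476) = 4.488321.
D >= 0, so the roots are real: z = (-b +/- sqrt(D)) / (2a) = (-0.111 +/- 2.118566) / (-2.238).
  z_1 = (-0.111 + 2.118566) / (-2.238) = -0.897,   |z_1| = 0.897.
  z_2 = (-0.111 - 2.118566) / (-2.238) = 0.9962,   |z_2| = 0.9962.
Moduli of all roots: 0.8970, 0.9962.
All moduli strictly greater than 1? No.
Verdict: Not stationary.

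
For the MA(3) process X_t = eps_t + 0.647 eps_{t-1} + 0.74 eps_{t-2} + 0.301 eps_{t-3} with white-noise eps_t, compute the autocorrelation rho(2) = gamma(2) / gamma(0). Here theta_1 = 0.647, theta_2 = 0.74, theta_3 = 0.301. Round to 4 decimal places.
\rho(2) = 0.4545

For an MA(q) process with theta_0 = 1, the autocovariance is
  gamma(k) = sigma^2 * sum_{i=0..q-k} theta_i * theta_{i+k},
and rho(k) = gamma(k) / gamma(0). Sigma^2 cancels.
  numerator   = (1)*(0.74) + (0.647)*(0.301) = 0.934747.
  denominator = (1)^2 + (0.647)^2 + (0.74)^2 + (0.301)^2 = 2.05681.
  rho(2) = 0.934747 / 2.05681 = 0.4545.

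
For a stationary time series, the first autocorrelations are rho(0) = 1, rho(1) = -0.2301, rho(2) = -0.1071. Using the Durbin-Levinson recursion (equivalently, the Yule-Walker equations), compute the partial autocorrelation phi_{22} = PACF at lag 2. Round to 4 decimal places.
\phi_{22} = -0.1690

The PACF at lag k is phi_{kk}, the last component of the solution
to the Yule-Walker system G_k phi = r_k where
  (G_k)_{ij} = rho(|i - j|), (r_k)_i = rho(i), i,j = 1..k.
Equivalently, Durbin-Levinson gives phi_{kk} iteratively:
  phi_{11} = rho(1)
  phi_{kk} = [rho(k) - sum_{j=1..k-1} phi_{k-1,j} rho(k-j)]
            / [1 - sum_{j=1..k-1} phi_{k-1,j} rho(j)],
  phi_{k,j} = phi_{k-1,j} - phi_{kk} phi_{k-1,k-j},  j = 1..k-1.
Step k = 1:
  phi_11 = rho(1) = -0.2301.
Step k = 2:
  phi_22 = [rho(2) - phi_11 rho(1)] / [1 - phi_11 rho(1)] = [-0.1071 - (-0.2301)(-0.2301)] / [1 - (-0.2301)(-0.2301)]
         = -0.16004601 / 0.94705399 = -0.169.
Therefore phi_{22} = -0.1690.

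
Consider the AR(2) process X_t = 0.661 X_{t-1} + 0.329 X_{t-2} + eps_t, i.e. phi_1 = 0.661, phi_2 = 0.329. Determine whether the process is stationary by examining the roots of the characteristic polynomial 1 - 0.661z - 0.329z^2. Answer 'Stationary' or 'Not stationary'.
\text{Stationary}

The AR(p) characteristic polynomial is P(z) = 1 - 0.661z - 0.329z^2.
Stationarity requires all roots to lie outside the unit circle, i.e. |z| > 1 for every root.
Set 1 + (-0.661) z + (-0.329) z^2 = 0, i.e. a z^2 + b z + c = 0 with a = -0.329, b = -0.661, c = 1.
Discriminant D = b^2 - 4ac = (-0.661)^2 - 4*(-0.329)*1 = 0.436921 - (-1.316) = 1.752921.
D >= 0, so the roots are real: z = (-b +/- sqrt(D)) / (2a) = (0.661 +/- 1.323979) / (-0.658).
  z_1 = (0.661 + 1.323979) / (-0.658) = -3.0167,   |z_1| = 3.0167.
  z_2 = (0.661 - 1.323979) / (-0.658) = 1.0076,   |z_2| = 1.0076.
Moduli of all roots: 3.0167, 1.0076.
All moduli strictly greater than 1? Yes.
Verdict: Stationary.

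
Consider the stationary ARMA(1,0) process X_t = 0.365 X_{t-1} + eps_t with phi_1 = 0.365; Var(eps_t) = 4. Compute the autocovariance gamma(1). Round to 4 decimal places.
\gamma(1) = 1.6844

Multiply the model equation by X_{t-k} and take expectations. With theta_0 = psi_0 = 1 and psi_j the MA(infinity) weights, this gives
  gamma(k) - sum_i phi_i gamma(k-i) = c_k,
  c_k = sigma^2 * sum_{j=k..q} theta_j psi_{j-k}   (c_k = 0 for k > q),
using gamma(-m) = gamma(m).
Pure AR (q = 0): c_0 = sigma^2 = 4, c_k = 0 for k >= 1.
Equations for k = 0 and k = 1 (AR order 1):
  gamma(0) = phi_1 gamma(1) + c_0
  gamma(1) = phi_1 gamma(0) + c_1
Substituting the second into the first: gamma(0) (1 - phi_1^2) = c_0 + phi_1 c_1, so
  gamma(0) = c_0 / (1 - phi_1^2) = 4 / (1 - (0.365)^2) = 4 / 0.866775 = 4.614808.
  gamma(1) = phi_1 gamma(0) = (0.365)(4.614808) = 1.684405.
Therefore gamma(1) = 1.6844 (to 4 decimal places).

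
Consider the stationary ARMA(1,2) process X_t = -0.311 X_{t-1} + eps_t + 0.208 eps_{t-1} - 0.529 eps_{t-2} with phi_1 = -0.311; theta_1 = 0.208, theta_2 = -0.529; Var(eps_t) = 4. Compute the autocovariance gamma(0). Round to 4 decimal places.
\gamma(0) = 5.1361

Multiply the model equation by X_{t-k} and take expectations. With theta_0 = psi_0 = 1 and psi_j the MA(infinity) weights, this gives
  gamma(k) - sum_i phi_i gamma(k-i) = c_k,
  c_k = sigma^2 * sum_{j=k..q} theta_j psi_{j-k}   (c_k = 0 for k > q),
using gamma(-m) = gamma(m).
psi-weights needed (psi_j = theta_j + sum_i phi_i psi_{j-i}):
  psi_1 = theta_1 + phi_1 = 0.208 + (-0.311) = -0.103
  psi_2 = theta_2 + phi_1 psi_1 = -0.529 + (-0.311)(-0.103) = -0.496967
Right-hand sides:
  c_0 = sigma^2 (1 + theta_1 psi_1 + theta_2 psi_2) = 4 * (1 + (0.208)(-0.103) + (-0.529)(-0.496967)) = 4 * 1.241472 = 4.965886
  c_1 = sigma^2 (theta_1 + theta_2 psi_1) = 4 * (0.208 + (-0.529)(-0.103)) = 1.049948
  c_2 = sigma^2 theta_2 = 4 * (-0.529) = -2.116
Equations for k = 0 and k = 1 (AR order 1):
  gamma(0) = phi_1 gamma(1) + c_0
  gamma(1) = phi_1 gamma(0) + c_1
Substituting the second into the first: gamma(0) (1 - phi_1^2) = c_0 + phi_1 c_1, so
  gamma(0) = (c_0 + phi_1 c_1) / (1 - phi_1^2) = (4.965886 + (-0.311)(1.049948)) / (1 - (-0.311)^2) = 4.639352 / 0.903279 = 5.136123.
Therefore gamma(0) = 5.1361 (to 4 decimal places).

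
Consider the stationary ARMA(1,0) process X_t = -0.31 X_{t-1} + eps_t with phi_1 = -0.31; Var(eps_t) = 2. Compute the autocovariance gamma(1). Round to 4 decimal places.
\gamma(1) = -0.6859

Multiply the model equation by X_{t-k} and take expectations. With theta_0 = psi_0 = 1 and psi_j the MA(infinity) weights, this gives
  gamma(k) - sum_i phi_i gamma(k-i) = c_k,
  c_k = sigma^2 * sum_{j=k..q} theta_j psi_{j-k}   (c_k = 0 for k > q),
using gamma(-m) = gamma(m).
Pure AR (q = 0): c_0 = sigma^2 = 2, c_k = 0 for k >= 1.
Equations for k = 0 and k = 1 (AR order 1):
  gamma(0) = phi_1 gamma(1) + c_0
  gamma(1) = phi_1 gamma(0) + c_1
Substituting the second into the first: gamma(0) (1 - phi_1^2) = c_0 + phi_1 c_1, so
  gamma(0) = c_0 / (1 - phi_1^2) = 2 / (1 - (-0.31)^2) = 2 / 0.9039 = 2.212634.
  gamma(1) = phi_1 gamma(0) = (-0.31)(2.212634) = -0.685917.
Therefore gamma(1) = -0.6859 (to 4 decimal places).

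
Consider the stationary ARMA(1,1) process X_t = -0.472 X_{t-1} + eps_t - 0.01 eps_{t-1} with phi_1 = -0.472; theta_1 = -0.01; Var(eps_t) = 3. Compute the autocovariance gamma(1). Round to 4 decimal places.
\gamma(1) = -1.8693

Multiply the model equation by X_{t-k} and take expectations. With theta_0 = psi_0 = 1 and psi_j the MA(infinity) weights, this gives
  gamma(k) - sum_i phi_i gamma(k-i) = c_k,
  c_k = sigma^2 * sum_{j=k..q} theta_j psi_{j-k}   (c_k = 0 for k > q),
using gamma(-m) = gamma(m).
psi-weights needed (psi_j = theta_j + sum_i phi_i psi_{j-i}):
  psi_1 = theta_1 + phi_1 = -0.01 + (-0.472) = -0.482
Right-hand sides:
  c_0 = sigma^2 (1 + theta_1 psi_1) = 3 * (1 + (-0.01)(-0.482)) = 3 * 1.00482 = 3.01446
  c_1 = sigma^2 theta_1 = 3 * (-0.01) = -0.03
  c_2 = 0
Equations for k = 0 and k = 1 (AR order 1):
  gamma(0) = phi_1 gamma(1) + c_0
  gamma(1) = phi_1 gamma(0) + c_1
Substituting the second into the first: gamma(0) (1 - phi_1^2) = c_0 + phi_1 c_1, so
  gamma(0) = (c_0 + phi_1 c_1) / (1 - phi_1^2) = (3.01446 + (-0.472)(-0.03)) / (1 - (-0.472)^2) = 3.02862 / 0.777216 = 3.896755.
  gamma(1) = phi_1 gamma(0) + c_1 = (-0.472)(3.896755) + (-0.03) = -1.869268.
Therefore gamma(1) = -1.8693 (to 4 decimal places).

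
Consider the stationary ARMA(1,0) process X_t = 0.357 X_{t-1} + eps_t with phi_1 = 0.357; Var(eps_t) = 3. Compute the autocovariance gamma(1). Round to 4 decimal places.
\gamma(1) = 1.2274

Multiply the model equation by X_{t-k} and take expectations. With theta_0 = psi_0 = 1 and psi_j the MA(infinity) weights, this gives
  gamma(k) - sum_i phi_i gamma(k-i) = c_k,
  c_k = sigma^2 * sum_{j=k..q} theta_j psi_{j-k}   (c_k = 0 for k > q),
using gamma(-m) = gamma(m).
Pure AR (q = 0): c_0 = sigma^2 = 3, c_k = 0 for k >= 1.
Equations for k = 0 and k = 1 (AR order 1):
  gamma(0) = phi_1 gamma(1) + c_0
  gamma(1) = phi_1 gamma(0) + c_1
Substituting the second into the first: gamma(0) (1 - phi_1^2) = c_0 + phi_1 c_1, so
  gamma(0) = c_0 / (1 - phi_1^2) = 3 / (1 - (0.357)^2) = 3 / 0.872551 = 3.438194.
  gamma(1) = phi_1 gamma(0) = (0.357)(3.438194) = 1.227435.
Therefore gamma(1) = 1.2274 (to 4 decimal places).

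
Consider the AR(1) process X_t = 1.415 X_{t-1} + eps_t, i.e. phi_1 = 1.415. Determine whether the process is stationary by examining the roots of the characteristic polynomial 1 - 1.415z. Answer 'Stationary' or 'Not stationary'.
\text{Not stationary}

The AR(p) characteristic polynomial is P(z) = 1 - 1.415z.
Stationarity requires all roots to lie outside the unit circle, i.e. |z| > 1 for every root.
This is linear in z: 1 + (-1.415) z = 0  =>  z = -1/(-1.415) = 0.706714,  |z| = 0.706714.
Moduli of all roots: 0.7067.
All moduli strictly greater than 1? No.
Verdict: Not stationary.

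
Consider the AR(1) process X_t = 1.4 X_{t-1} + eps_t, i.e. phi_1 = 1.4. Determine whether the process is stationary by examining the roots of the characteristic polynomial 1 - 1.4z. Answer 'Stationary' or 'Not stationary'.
\text{Not stationary}

The AR(p) characteristic polynomial is P(z) = 1 - 1.4z.
Stationarity requires all roots to lie outside the unit circle, i.e. |z| > 1 for every root.
This is linear in z: 1 + (-1.4) z = 0  =>  z = -1/(-1.4) = 0.714286,  |z| = 0.714286.
Moduli of all roots: 0.7143.
All moduli strictly greater than 1? No.
Verdict: Not stationary.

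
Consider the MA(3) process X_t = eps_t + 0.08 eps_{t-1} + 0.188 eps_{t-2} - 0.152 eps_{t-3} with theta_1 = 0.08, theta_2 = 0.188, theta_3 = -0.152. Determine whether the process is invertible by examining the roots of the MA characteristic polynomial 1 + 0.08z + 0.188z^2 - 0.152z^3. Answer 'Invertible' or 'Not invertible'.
\text{Invertible}

The MA(q) characteristic polynomial is P(z) = 1 + 0.08z + 0.188z^2 - 0.152z^3.
Invertibility requires all roots to lie outside the unit circle, i.e. |z| > 1 for every root.
Degree 3: look for a simple real root z0 first, then factor out (1 - z/z0) and solve the remaining quadratic.
Testing z0 = 2.5: P(2.5) = 1 + (0.08)(2.5) + (0.188)(2.5)^2 + (-0.152)(2.5)^3
  = 1 + (0.2) + (1.175) + (-2.375) = 0.  So z_0 = 2.5 is a root, |z_0| = 2.5.
Divide out the factor (1 - 0.4 z) = (1 - z/z0) (since 1/z0 = 0.4):
  P(z) = (1 - 0.4 z)(1 + (0.48) z + (0.38) z^2)
  [check: z-coef 0.48 - (0.4) = 0.08; z^2-coef 0.38 - (0.4)(0.48) = 0.188; z^3-coef -(0.4)(0.38) = -0.152.]
Remaining roots from the quadratic factor 1 + (0.48) z + (0.38) z^2:
  Set 1 + (0.48) z + (0.38) z^2 = 0, i.e. a z^2 + b z + c = 0 with a = 0.38, b = 0.48, c = 1.
  Discriminant D = b^2 - 4ac = (0.48)^2 - 4*(0.38)*1 = 0.2304 - (1.52) = -1.2896.
  D < 0, so the roots are the complex-conjugate pair z = (-b +/- i sqrt(-D)) / (2a) = -0.6316 +/- 1.4942i.
  For a conjugate pair |z|^2 = z * conj(z) = (product of roots) = c/a = 1/(0.38) = 2.631579, so |z| = sqrt(2.631579) = 1.6222 for both roots.
Moduli of all roots: 2.5000, 1.6222, 1.6222.
All moduli strictly greater than 1? Yes.
Verdict: Invertible.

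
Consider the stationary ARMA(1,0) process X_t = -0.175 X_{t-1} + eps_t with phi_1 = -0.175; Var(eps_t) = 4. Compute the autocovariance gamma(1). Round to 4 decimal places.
\gamma(1) = -0.7221

Multiply the model equation by X_{t-k} and take expectations. With theta_0 = psi_0 = 1 and psi_j the MA(infinity) weights, this gives
  gamma(k) - sum_i phi_i gamma(k-i) = c_k,
  c_k = sigma^2 * sum_{j=k..q} theta_j psi_{j-k}   (c_k = 0 for k > q),
using gamma(-m) = gamma(m).
Pure AR (q = 0): c_0 = sigma^2 = 4, c_k = 0 for k >= 1.
Equations for k = 0 and k = 1 (AR order 1):
  gamma(0) = phi_1 gamma(1) + c_0
  gamma(1) = phi_1 gamma(0) + c_1
Substituting the second into the first: gamma(0) (1 - phi_1^2) = c_0 + phi_1 c_1, so
  gamma(0) = c_0 / (1 - phi_1^2) = 4 / (1 - (-0.175)^2) = 4 / 0.969375 = 4.12637.
  gamma(1) = phi_1 gamma(0) = (-0.175)(4.12637) = -0.722115.
Therefore gamma(1) = -0.7221 (to 4 decimal places).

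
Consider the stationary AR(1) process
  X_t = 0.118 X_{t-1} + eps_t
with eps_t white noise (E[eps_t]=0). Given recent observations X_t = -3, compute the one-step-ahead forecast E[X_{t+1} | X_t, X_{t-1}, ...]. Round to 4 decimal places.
E[X_{t+1} \mid \mathcal F_t] = -0.3540

For an AR(p) model X_t = c + sum_i phi_i X_{t-i} + eps_t, the
one-step-ahead conditional mean is
  E[X_{t+1} | X_t, ...] = c + sum_i phi_i X_{t+1-i}.
Substitute known values:
  E[X_{t+1} | ...] = (0.118) * (-3)
                   = -0.3540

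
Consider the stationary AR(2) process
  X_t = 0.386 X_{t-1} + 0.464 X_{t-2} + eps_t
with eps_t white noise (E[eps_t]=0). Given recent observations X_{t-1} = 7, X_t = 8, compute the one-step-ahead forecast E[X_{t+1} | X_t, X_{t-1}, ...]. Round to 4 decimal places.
E[X_{t+1} \mid \mathcal F_t] = 6.3360

For an AR(p) model X_t = c + sum_i phi_i X_{t-i} + eps_t, the
one-step-ahead conditional mean is
  E[X_{t+1} | X_t, ...] = c + sum_i phi_i X_{t+1-i}.
Substitute known values:
  E[X_{t+1} | ...] = (0.386) * (8) + (0.464) * (7)
                   = 6.3360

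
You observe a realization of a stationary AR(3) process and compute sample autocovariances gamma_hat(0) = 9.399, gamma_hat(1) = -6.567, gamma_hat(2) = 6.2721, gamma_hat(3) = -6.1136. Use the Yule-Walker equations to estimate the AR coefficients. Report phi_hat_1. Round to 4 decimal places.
\hat\phi_{1} = -0.3740

The Yule-Walker equations for an AR(p) process read, in matrix form,
  Gamma_p phi = r_p,   with   (Gamma_p)_{ij} = gamma(|i - j|),
                       (r_p)_i = gamma(i),   i,j = 1..p.
Substitute the sample gammas (Toeplitz matrix and right-hand side of size 3):
  Gamma_p = [[9.399, -6.567, 6.2721], [-6.567, 9.399, -6.567], [6.2721, -6.567, 9.399]]
  r_p     = [-6.567, 6.2721, -6.1136]
Written out (R1..R3):
  (R1) 9.399 phi_1 - 6.567 phi_2 + 6.2721 phi_3 = -6.567
  (R2) -6.567 phi_1 + 9.399 phi_2 - 6.567 phi_3 = 6.2721
  (R3) 6.2721 phi_1 - 6.567 phi_2 + 9.399 phi_3 = -6.1136
Gaussian elimination:
  R2 <- R2 - (-6.567/9.399) R1 = R2 - (-0.698691) R1:  4.810694 phi_2 - 2.184738 phi_3 = 1.683794
  R3 <- R3 - (6.2721/9.399) R1 = R3 - (0.667316) R1:  -2.184738 phi_2 + 5.213529 phi_3 = -1.731338
  R3 <- R3 - (-2.184738/4.810694) R2 = R3 - (-0.454142) R2:  4.221348 phi_3 = -0.966657
Back-substitution:
  phi_hat_3 = -0.966657 / 4.221348 = -0.228992
  phi_hat_2 = (1.683794 - (-2.184738)(-0.228992)) / 4.810694 = 0.246016
  phi_hat_1 = (-6.567 - (-6.567)(0.246016) - (6.2721)(-0.228992)) / 9.399 = -0.373992
So phi_hat = [-0.3740, 0.2460, -0.2290].
Therefore phi_hat_1 = -0.3740.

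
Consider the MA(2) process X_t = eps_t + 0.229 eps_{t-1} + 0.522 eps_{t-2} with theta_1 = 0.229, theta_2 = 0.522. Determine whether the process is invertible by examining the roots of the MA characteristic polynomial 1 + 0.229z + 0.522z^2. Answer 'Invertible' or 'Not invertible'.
\text{Invertible}

The MA(q) characteristic polynomial is P(z) = 1 + 0.229z + 0.522z^2.
Invertibility requires all roots to lie outside the unit circle, i.e. |z| > 1 for every root.
Set 1 + (0.229) z + (0.522) z^2 = 0, i.e. a z^2 + b z + c = 0 with a = 0.522, b = 0.229, c = 1.
Discriminant D = b^2 - 4ac = (0.229)^2 - 4*(0.522)*1 = 0.052441 - (2.088) = -2.035559.
D < 0, so the roots are the complex-conjugate pair z = (-b +/- i sqrt(-D)) / (2a) = -0.2193 +/- 1.3666i.
For a conjugate pair |z|^2 = z * conj(z) = (product of roots) = c/a = 1/(0.522) = 1.915709, so |z| = sqrt(1.915709) = 1.3841 for both roots.
Moduli of all roots: 1.3841, 1.3841.
All moduli strictly greater than 1? Yes.
Verdict: Invertible.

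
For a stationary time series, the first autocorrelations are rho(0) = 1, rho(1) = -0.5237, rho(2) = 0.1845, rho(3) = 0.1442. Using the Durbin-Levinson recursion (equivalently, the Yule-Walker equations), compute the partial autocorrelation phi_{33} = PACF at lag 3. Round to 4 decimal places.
\phi_{33} = 0.2631

The PACF at lag k is phi_{kk}, the last component of the solution
to the Yule-Walker system G_k phi = r_k where
  (G_k)_{ij} = rho(|i - j|), (r_k)_i = rho(i), i,j = 1..k.
Equivalently, Durbin-Levinson gives phi_{kk} iteratively:
  phi_{11} = rho(1)
  phi_{kk} = [rho(k) - sum_{j=1..k-1} phi_{k-1,j} rho(k-j)]
            / [1 - sum_{j=1..k-1} phi_{k-1,j} rho(j)],
  phi_{k,j} = phi_{k-1,j} - phi_{kk} phi_{k-1,k-j},  j = 1..k-1.
Step k = 1:
  phi_11 = rho(1) = -0.5237.
Step k = 2:
  phi_22 = [rho(2) - phi_11 rho(1)] / [1 - phi_11 rho(1)] = [0.1845 - (-0.5237)(-0.5237)] / [1 - (-0.5237)(-0.5237)]
         = -0.08976169 / 0.72573831 = -0.123683.
  Update: phi_21 = phi_11 - phi_22 phi_11 = -0.5237 - (-0.123683)(-0.5237) = -0.588473.
Step k = 3:
  phi_33 = [rho(3) - phi_21 rho(2) - phi_22 rho(1)] / [1 - phi_21 rho(1) - phi_22 rho(2)]
    numerator   = 0.1442 - (-0.588473)(0.1845) - (-0.123683)(-0.5237) = 0.18800033
    denominator = 1 - (-0.588473)(-0.5237) - (-0.123683)(0.1845) = 0.71463629
  phi_33 = 0.18800033 / 0.71463629 = 0.2631.
Therefore phi_{33} = 0.2631.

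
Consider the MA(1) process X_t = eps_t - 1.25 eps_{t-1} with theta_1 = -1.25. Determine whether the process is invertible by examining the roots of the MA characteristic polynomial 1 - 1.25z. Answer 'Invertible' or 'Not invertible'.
\text{Not invertible}

The MA(q) characteristic polynomial is P(z) = 1 - 1.25z.
Invertibility requires all roots to lie outside the unit circle, i.e. |z| > 1 for every root.
This is linear in z: 1 + (-1.25) z = 0  =>  z = -1/(-1.25) = 0.8,  |z| = 0.8.
Moduli of all roots: 0.8000.
All moduli strictly greater than 1? No.
Verdict: Not invertible.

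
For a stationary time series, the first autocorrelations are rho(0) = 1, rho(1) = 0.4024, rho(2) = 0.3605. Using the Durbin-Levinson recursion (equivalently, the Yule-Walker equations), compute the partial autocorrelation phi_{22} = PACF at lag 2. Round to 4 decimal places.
\phi_{22} = 0.2369

The PACF at lag k is phi_{kk}, the last component of the solution
to the Yule-Walker system G_k phi = r_k where
  (G_k)_{ij} = rho(|i - j|), (r_k)_i = rho(i), i,j = 1..k.
Equivalently, Durbin-Levinson gives phi_{kk} iteratively:
  phi_{11} = rho(1)
  phi_{kk} = [rho(k) - sum_{j=1..k-1} phi_{k-1,j} rho(k-j)]
            / [1 - sum_{j=1..k-1} phi_{k-1,j} rho(j)],
  phi_{k,j} = phi_{k-1,j} - phi_{kk} phi_{k-1,k-j},  j = 1..k-1.
Step k = 1:
  phi_11 = rho(1) = 0.4024.
Step k = 2:
  phi_22 = [rho(2) - phi_11 rho(1)] / [1 - phi_11 rho(1)] = [0.3605 - (0.4024)(0.4024)] / [1 - (0.4024)(0.4024)]
         = 0.19857424 / 0.83807424 = 0.2369.
Therefore phi_{22} = 0.2369.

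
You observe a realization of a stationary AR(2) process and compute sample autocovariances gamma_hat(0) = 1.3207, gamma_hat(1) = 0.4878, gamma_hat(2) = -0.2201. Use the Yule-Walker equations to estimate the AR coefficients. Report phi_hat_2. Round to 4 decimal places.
\hat\phi_{2} = -0.3509

The Yule-Walker equations for an AR(p) process read, in matrix form,
  Gamma_p phi = r_p,   with   (Gamma_p)_{ij} = gamma(|i - j|),
                       (r_p)_i = gamma(i),   i,j = 1..p.
Substitute the sample gammas (Toeplitz matrix and right-hand side of size 2):
  Gamma_p = [[1.3207, 0.4878], [0.4878, 1.3207]]
  r_p     = [0.4878, -0.2201]
Written out:
  1.3207 phi_1 + 0.4878 phi_2 = 0.4878
  0.4878 phi_1 + 1.3207 phi_2 = -0.2201
Solve by Cramer's rule:
  det = gamma(0)^2 - gamma(1)^2 = (1.3207)^2 - (0.4878)^2 = 1.74424849 - 0.23794884 = 1.50629965
  phi_hat_1 = [gamma(1) gamma(0) - gamma(1) gamma(2)] / det = [(0.4878)(1.3207) - (0.4878)(-0.2201)] / 1.50629965 = 0.75160224 / 1.50629965 = 0.499
  phi_hat_2 = [gamma(0) gamma(2) - gamma(1)^2] / det = [(1.3207)(-0.2201) - (0.4878)^2] / 1.50629965 = -0.52863491 / 1.50629965 = -0.3509
So phi_hat = [0.4990, -0.3509].
Therefore phi_hat_2 = -0.3509.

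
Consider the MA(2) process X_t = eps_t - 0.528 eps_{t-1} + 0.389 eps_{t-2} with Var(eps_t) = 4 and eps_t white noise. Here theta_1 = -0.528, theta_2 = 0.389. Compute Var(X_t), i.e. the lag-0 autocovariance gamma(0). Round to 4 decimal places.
\gamma(0) = 5.7204

For an MA(q) process X_t = eps_t + sum_i theta_i eps_{t-i} with
Var(eps_t) = sigma^2, the variance is
  gamma(0) = sigma^2 * (1 + sum_i theta_i^2).
  sum_i theta_i^2 = (-0.528)^2 + (0.389)^2 = 0.278784 + 0.151321 = 0.430105.
  gamma(0) = 4 * (1 + 0.430105) = 4 * 1.430105 = 5.72042, which rounds to 5.7204.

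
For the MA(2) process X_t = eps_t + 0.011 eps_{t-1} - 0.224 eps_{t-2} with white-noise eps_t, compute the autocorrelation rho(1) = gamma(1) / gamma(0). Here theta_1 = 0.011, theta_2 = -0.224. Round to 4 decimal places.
\rho(1) = 0.0081

For an MA(q) process with theta_0 = 1, the autocovariance is
  gamma(k) = sigma^2 * sum_{i=0..q-k} theta_i * theta_{i+k},
and rho(k) = gamma(k) / gamma(0). Sigma^2 cancels.
  numerator   = (1)*(0.011) + (0.011)*(-0.224) = 0.008536.
  denominator = (1)^2 + (0.011)^2 + (-0.224)^2 = 1.050297.
  rho(1) = 0.008536 / 1.050297 = 0.0081.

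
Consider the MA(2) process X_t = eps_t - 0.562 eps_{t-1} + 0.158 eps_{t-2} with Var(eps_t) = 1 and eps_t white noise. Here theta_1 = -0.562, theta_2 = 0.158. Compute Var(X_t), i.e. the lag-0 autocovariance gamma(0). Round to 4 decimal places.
\gamma(0) = 1.3408

For an MA(q) process X_t = eps_t + sum_i theta_i eps_{t-i} with
Var(eps_t) = sigma^2, the variance is
  gamma(0) = sigma^2 * (1 + sum_i theta_i^2).
  sum_i theta_i^2 = (-0.562)^2 + (0.158)^2 = 0.315844 + 0.024964 = 0.340808.
  gamma(0) = 1 * (1 + 0.340808) = 1 * 1.340808 = 1.340808, which rounds to 1.3408.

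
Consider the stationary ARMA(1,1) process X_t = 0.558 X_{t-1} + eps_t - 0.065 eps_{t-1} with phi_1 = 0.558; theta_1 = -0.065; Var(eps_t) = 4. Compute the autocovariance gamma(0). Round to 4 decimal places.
\gamma(0) = 5.4118

Multiply the model equation by X_{t-k} and take expectations. With theta_0 = psi_0 = 1 and psi_j the MA(infinity) weights, this gives
  gamma(k) - sum_i phi_i gamma(k-i) = c_k,
  c_k = sigma^2 * sum_{j=k..q} theta_j psi_{j-k}   (c_k = 0 for k > q),
using gamma(-m) = gamma(m).
psi-weights needed (psi_j = theta_j + sum_i phi_i psi_{j-i}):
  psi_1 = theta_1 + phi_1 = -0.065 + (0.558) = 0.493
Right-hand sides:
  c_0 = sigma^2 (1 + theta_1 psi_1) = 4 * (1 + (-0.065)(0.493)) = 4 * 0.967955 = 3.87182
  c_1 = sigma^2 theta_1 = 4 * (-0.065) = -0.26
  c_2 = 0
Equations for k = 0 and k = 1 (AR order 1):
  gamma(0) = phi_1 gamma(1) + c_0
  gamma(1) = phi_1 gamma(0) + c_1
Substituting the second into the first: gamma(0) (1 - phi_1^2) = c_0 + phi_1 c_1, so
  gamma(0) = (c_0 + phi_1 c_1) / (1 - phi_1^2) = (3.87182 + (0.558)(-0.26)) / (1 - (0.558)^2) = 3.72674 / 0.688636 = 5.411771.
Therefore gamma(0) = 5.4118 (to 4 decimal places).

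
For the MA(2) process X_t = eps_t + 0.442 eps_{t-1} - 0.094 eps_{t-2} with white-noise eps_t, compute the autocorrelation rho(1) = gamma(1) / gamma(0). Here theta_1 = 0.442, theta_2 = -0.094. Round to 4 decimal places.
\rho(1) = 0.3325

For an MA(q) process with theta_0 = 1, the autocovariance is
  gamma(k) = sigma^2 * sum_{i=0..q-k} theta_i * theta_{i+k},
and rho(k) = gamma(k) / gamma(0). Sigma^2 cancels.
  numerator   = (1)*(0.442) + (0.442)*(-0.094) = 0.400452.
  denominator = (1)^2 + (0.442)^2 + (-0.094)^2 = 1.2042.
  rho(1) = 0.400452 / 1.2042 = 0.3325.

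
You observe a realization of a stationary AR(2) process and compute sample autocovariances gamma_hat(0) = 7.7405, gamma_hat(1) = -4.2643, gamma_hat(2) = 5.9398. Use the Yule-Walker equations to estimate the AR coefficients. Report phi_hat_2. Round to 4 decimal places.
\hat\phi_{2} = 0.6660

The Yule-Walker equations for an AR(p) process read, in matrix form,
  Gamma_p phi = r_p,   with   (Gamma_p)_{ij} = gamma(|i - j|),
                       (r_p)_i = gamma(i),   i,j = 1..p.
Substitute the sample gammas (Toeplitz matrix and right-hand side of size 2):
  Gamma_p = [[7.7405, -4.2643], [-4.2643, 7.7405]]
  r_p     = [-4.2643, 5.9398]
Written out:
  7.7405 phi_1 - 4.2643 phi_2 = -4.2643
  -4.2643 phi_1 + 7.7405 phi_2 = 5.9398
Solve by Cramer's rule:
  det = gamma(0)^2 - gamma(1)^2 = (7.7405)^2 - (-4.2643)^2 = 59.91534025 - 18.18425449 = 41.73108576
  phi_hat_1 = [gamma(1) gamma(0) - gamma(1) gamma(2)] / det = [(-4.2643)(7.7405) - (-4.2643)(5.9398)] / 41.73108576 = -7.67872501 / 41.73108576 = -0.184
  phi_hat_2 = [gamma(0) gamma(2) - gamma(1)^2] / det = [(7.7405)(5.9398) - (-4.2643)^2] / 41.73108576 = 27.79276741 / 41.73108576 = 0.666
So phi_hat = [-0.1840, 0.6660].
Therefore phi_hat_2 = 0.6660.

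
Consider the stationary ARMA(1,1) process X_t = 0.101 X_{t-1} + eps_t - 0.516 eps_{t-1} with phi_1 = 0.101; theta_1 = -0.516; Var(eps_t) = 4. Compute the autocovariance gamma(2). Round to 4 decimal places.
\gamma(2) = -0.1606

Multiply the model equation by X_{t-k} and take expectations. With theta_0 = psi_0 = 1 and psi_j the MA(infinity) weights, this gives
  gamma(k) - sum_i phi_i gamma(k-i) = c_k,
  c_k = sigma^2 * sum_{j=k..q} theta_j psi_{j-k}   (c_k = 0 for k > q),
using gamma(-m) = gamma(m).
psi-weights needed (psi_j = theta_j + sum_i phi_i psi_{j-i}):
  psi_1 = theta_1 + phi_1 = -0.516 + (0.101) = -0.415
Right-hand sides:
  c_0 = sigma^2 (1 + theta_1 psi_1) = 4 * (1 + (-0.516)(-0.415)) = 4 * 1.21414 = 4.85656
  c_1 = sigma^2 theta_1 = 4 * (-0.516) = -2.064
  c_2 = 0
Equations for k = 0 and k = 1 (AR order 1):
  gamma(0) = phi_1 gamma(1) + c_0
  gamma(1) = phi_1 gamma(0) + c_1
Substituting the second into the first: gamma(0) (1 - phi_1^2) = c_0 + phi_1 c_1, so
  gamma(0) = (c_0 + phi_1 c_1) / (1 - phi_1^2) = (4.85656 + (0.101)(-2.064)) / (1 - (0.101)^2) = 4.648096 / 0.989799 = 4.696.
  gamma(1) = phi_1 gamma(0) + c_1 = (0.101)(4.696) + (-2.064) = -1.589704.
For k = 2 (> q): gamma(2) = phi_1 gamma(1) = (0.101)(-1.589704) = -0.16056.
Therefore gamma(2) = -0.1606 (to 4 decimal places).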